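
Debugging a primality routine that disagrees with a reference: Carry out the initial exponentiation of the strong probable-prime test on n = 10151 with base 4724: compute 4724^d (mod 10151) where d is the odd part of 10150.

10150

n − 1 = 10150 = 2^1 · 5075, so s = 1 and d = 5075.
4724^5075 mod 10151 = 10150.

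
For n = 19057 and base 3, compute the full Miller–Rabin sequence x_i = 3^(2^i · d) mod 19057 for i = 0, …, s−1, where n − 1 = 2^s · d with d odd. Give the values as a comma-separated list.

n − 1 = 19056 = 2^4 · 1191, so s = 4 and d = 1191.
x_0 = 3^1191 mod 19057 = 2782.
x_1 = 2782^2 mod 19057 = 2382.
x_2 = 2382^2 mod 19057 = 13995.
x_3 = 13995^2 mod 19057 = 11236.

2782, 2382, 13995, 11236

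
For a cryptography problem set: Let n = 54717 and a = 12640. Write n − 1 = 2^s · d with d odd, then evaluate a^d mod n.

n − 1 = 54716 = 2^2 · 13679, so s = 2 and d = 13679.
Repeated squaring mod 54717: 12640^1 ≡ 12640, 12640^2 ≡ 50677, 12640^4 ≡ 15934, 12640^8 ≡ 5476, 12640^16 ≡ 1660, 12640^32 ≡ 19750, 12640^64 ≡ 39724, 12640^128 ≡ 12613, 12640^256 ≡ 25450, 12640^512 ≡ 17371, 12640^1024 ≡ 42103, 12640^2048 ≡ 50677, 12640^4096 ≡ 15934, 12640^8192 ≡ 5476.
13679 = 8192 + 4096 + 1024 + 256 + 64 + 32 + 8 + 4 + 2 + 1, so 12640^13679 ≡ 5476·15934·42103·25450·39724·19750·5476·15934·50677·12640 ≡ 25789 (mod 54717).

25789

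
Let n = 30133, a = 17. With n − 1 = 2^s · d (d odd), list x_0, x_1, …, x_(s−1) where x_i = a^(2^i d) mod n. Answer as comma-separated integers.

1, 1

n − 1 = 30132 = 2^2 · 7533, so s = 2 and d = 7533.
x_0 = 17^7533 mod 30133 = 1.
x_1 = 1^2 mod 30133 = 1.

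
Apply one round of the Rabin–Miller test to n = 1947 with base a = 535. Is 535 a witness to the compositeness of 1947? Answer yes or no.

n − 1 = 1946 = 2^1 · 973, so s = 1 and d = 973.
x_0 = 535^973 mod 1947 = 1762.
x_0 ∉ {1, 1946} and s = 1, so 535 is a Miller–Rabin witness and 1947 is composite.

yes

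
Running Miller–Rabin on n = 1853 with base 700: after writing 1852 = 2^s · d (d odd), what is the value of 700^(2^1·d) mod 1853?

699

n − 1 = 1852 = 2^2 · 463, so s = 2 and d = 463.
Repeated squaring mod 1853: 700^1 ≡ 700, 700^2 ≡ 808, 700^4 ≡ 608, 700^8 ≡ 917, 700^16 ≡ 1480, 700^32 ≡ 154, 700^64 ≡ 1480, 700^128 ≡ 154, 700^256 ≡ 1480.
463 = 256 + 128 + 64 + 8 + 4 + 2 + 1, so 700^463 ≡ 1480·154·1480·917·608·808·700 ≡ 482 (mod 1853).
x_0 = 482.
x_1 = 482^2 mod 1853 = 699.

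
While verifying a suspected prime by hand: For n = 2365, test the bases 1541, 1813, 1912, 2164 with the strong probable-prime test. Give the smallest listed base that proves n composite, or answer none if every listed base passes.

n − 1 = 2364 = 2^2 · 591, so s = 2 and d = 591.
Base 1541: x_0 = 1541^591 mod 2365 = 1. x_0 = 1, so 1541 is not a witness.
Base 1813: x_0 = 1813^591 mod 2365 = 42. x_0 is neither 1 nor 2364, so continue squaring. x_1 = 42^2 mod 2365 = 1764. Reached i = s−1 = 1 without hitting −1: 1813 is a Miller–Rabin witness and 2365 is composite.
Base 1912: x_0 = 1912^591 mod 2365 = 1593. x_0 is neither 1 nor 2364, so continue squaring. x_1 = 1593^2 mod 2365 = 4. Reached i = s−1 = 1 without hitting −1: 1912 is a Miller–Rabin witness and 2365 is composite.
Base 2164: x_0 = 2164^591 mod 2365 = 1669. x_0 is neither 1 nor 2364, so continue squaring. x_1 = 1669^2 mod 2365 = 1956. Reached i = s−1 = 1 without hitting −1: 2164 is a Miller–Rabin witness and 2365 is composite.
The smallest witness among the given bases is 1813.

1813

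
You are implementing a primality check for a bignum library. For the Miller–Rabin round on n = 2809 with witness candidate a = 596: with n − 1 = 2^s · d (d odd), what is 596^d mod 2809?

2280

n − 1 = 2808 = 2^3 · 351, so s = 3 and d = 351.
Repeated squaring mod 2809: 596^1 ≡ 596, 596^2 ≡ 1282, 596^4 ≡ 259, 596^8 ≡ 2474, 596^16 ≡ 2674, 596^32 ≡ 1371, 596^64 ≡ 420, 596^128 ≡ 2242, 596^256 ≡ 1263.
351 = 256 + 64 + 16 + 8 + 4 + 2 + 1, so 596^351 ≡ 1263·420·2674·2474·259·1282·596 ≡ 2280 (mod 2809).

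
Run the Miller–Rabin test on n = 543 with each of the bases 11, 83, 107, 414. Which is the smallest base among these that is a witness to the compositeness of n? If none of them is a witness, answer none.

11

n − 1 = 542 = 2^1 · 271, so s = 1 and d = 271.
Base 11: x_0 = 11^271 mod 543 = 11. x_0 ∉ {1, 542} and s = 1, so 11 is a Miller–Rabin witness and 543 is composite.
Base 83: x_0 = 83^271 mod 543 = 98. x_0 ∉ {1, 542} and s = 1, so 83 is a Miller–Rabin witness and 543 is composite.
Base 107: x_0 = 107^271 mod 543 = 74. x_0 ∉ {1, 542} and s = 1, so 107 is a Miller–Rabin witness and 543 is composite.
Base 414: x_0 = 414^271 mod 543 = 414. x_0 ∉ {1, 542} and s = 1, so 414 is a Miller–Rabin witness and 543 is composite.
The smallest witness among the given bases is 11.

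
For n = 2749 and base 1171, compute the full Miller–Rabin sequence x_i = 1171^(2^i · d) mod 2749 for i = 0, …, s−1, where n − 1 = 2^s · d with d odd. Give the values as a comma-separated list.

n − 1 = 2748 = 2^2 · 687, so s = 2 and d = 687.
x_0 = 1171^687 mod 2749 = 2748.
x_1 = 2748^2 mod 2749 = 1.

2748, 1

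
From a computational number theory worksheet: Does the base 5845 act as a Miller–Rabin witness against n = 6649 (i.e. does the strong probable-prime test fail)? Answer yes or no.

n − 1 = 6648 = 2^3 · 831, so s = 3 and d = 831.
By repeated squaring, 5845^831 ≡ 621 (mod 6649).
x_0 = 5845^831 mod 6649 = 621.
x_0 is neither 1 nor 6648, so continue squaring.
x_1 = 621^2 mod 6649 = 6648.
x_1 ≡ −1, so 5845 is not a witness.

no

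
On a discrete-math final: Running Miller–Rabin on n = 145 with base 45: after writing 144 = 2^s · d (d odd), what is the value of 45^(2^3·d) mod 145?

n − 1 = 144 = 2^4 · 9, so s = 4 and d = 9.
x_0 = 45^9 mod 145 = 140.
x_1 = 140^2 mod 145 = 25.
x_2 = 25^2 mod 145 = 45.
x_3 = 45^2 mod 145 = 140.

140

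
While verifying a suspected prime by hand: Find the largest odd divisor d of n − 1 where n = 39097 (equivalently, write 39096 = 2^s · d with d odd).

Halving: 39096 → 19548 → 9774 → 4887; 4887 is odd.
So 39096 = 2^3 · 4887.

4887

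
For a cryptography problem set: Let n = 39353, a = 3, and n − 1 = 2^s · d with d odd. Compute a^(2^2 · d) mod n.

24501

n − 1 = 39352 = 2^3 · 4919, so s = 3 and d = 4919.
x_0 = 3^4919 mod 39353 = 6311.
x_1 = 6311^2 mod 39353 = 3485.
x_2 = 3485^2 mod 39353 = 24501.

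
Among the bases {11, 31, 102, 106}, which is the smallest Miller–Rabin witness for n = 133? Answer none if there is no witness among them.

none

n − 1 = 132 = 2^2 · 33, so s = 2 and d = 33.
Base 11: x_0 = 11^33 mod 133 = 1. x_0 = 1, so 11 is not a witness.
Base 31: x_0 = 31^33 mod 133 = 132. x_0 = 132 ≡ −1, so 31 is not a witness.
Base 102: x_0 = 102^33 mod 133 = 1. x_0 = 1, so 102 is not a witness.
Base 106: x_0 = 106^33 mod 133 = 1. x_0 = 1, so 106 is not a witness.
No listed base is a witness for 133.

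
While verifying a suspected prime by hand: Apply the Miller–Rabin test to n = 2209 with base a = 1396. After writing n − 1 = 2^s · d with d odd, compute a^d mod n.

n − 1 = 2208 = 2^5 · 69, so s = 5 and d = 69.
Repeated squaring mod 2209: 1396^1 ≡ 1396, 1396^2 ≡ 478, 1396^4 ≡ 957, 1396^8 ≡ 1323, 1396^16 ≡ 801, 1396^32 ≡ 991, 1396^64 ≡ 1285.
69 = 64 + 4 + 1, so 1396^69 ≡ 1285·957·1396 ≡ 1879 (mod 2209).

1879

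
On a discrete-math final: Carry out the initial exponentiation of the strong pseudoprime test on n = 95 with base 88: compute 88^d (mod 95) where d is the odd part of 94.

n − 1 = 94 = 2^1 · 47, so s = 1 and d = 47.
By repeated squaring, 88^47 ≡ 27 (mod 95).

27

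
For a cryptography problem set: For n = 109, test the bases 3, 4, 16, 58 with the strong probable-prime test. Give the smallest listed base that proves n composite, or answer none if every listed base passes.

n − 1 = 108 = 2^2 · 27, so s = 2 and d = 27.
Base 3: x_0 = 3^27 mod 109 = 1. x_0 = 1, so 3 is not a witness.
Base 4: x_0 = 4^27 mod 109 = 108. x_0 = 108 ≡ −1, so 4 is not a witness.
Base 16: x_0 = 16^27 mod 109 = 1. x_0 = 1, so 16 is not a witness.
Base 58: x_0 = 58^27 mod 109 = 76. x_0 is neither 1 nor 108, so continue squaring. x_1 = 76^2 mod 109 = 108. x_1 ≡ −1, so 58 is not a witness.
No listed base is a witness for 109.

none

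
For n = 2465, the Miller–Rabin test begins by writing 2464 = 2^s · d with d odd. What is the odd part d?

77

Halving: 2464 → 1232 → 616 → 308 → 154 → 77; 77 is odd.
So 2464 = 2^5 · 77.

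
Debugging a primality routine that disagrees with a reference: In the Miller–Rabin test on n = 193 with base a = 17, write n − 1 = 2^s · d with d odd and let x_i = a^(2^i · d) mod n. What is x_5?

192

n − 1 = 192 = 2^6 · 3, so s = 6 and d = 3.
x_0 = 17^3 mod 193 = 88.
x_1 = 88^2 mod 193 = 24.
x_2 = 24^2 mod 193 = 190.
x_3 = 190^2 mod 193 = 9.
x_4 = 9^2 mod 193 = 81.
x_5 = 81^2 mod 193 = 192.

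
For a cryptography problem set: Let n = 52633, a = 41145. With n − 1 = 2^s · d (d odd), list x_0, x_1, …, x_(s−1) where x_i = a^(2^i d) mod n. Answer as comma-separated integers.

n − 1 = 52632 = 2^3 · 6579, so s = 3 and d = 6579.
x_0 = 41145^6579 mod 52633 = 3604.
x_1 = 3604^2 mod 52633 = 41098.
x_2 = 41098^2 mod 52633 = 1.

3604, 41098, 1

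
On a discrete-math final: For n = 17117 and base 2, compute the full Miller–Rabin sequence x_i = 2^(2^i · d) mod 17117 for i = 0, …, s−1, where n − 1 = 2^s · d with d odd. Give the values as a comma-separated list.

n − 1 = 17116 = 2^2 · 4279, so s = 2 and d = 4279.
x_0 = 2^4279 mod 17117 = 5644.
x_1 = 5644^2 mod 17117 = 17116.

5644, 17116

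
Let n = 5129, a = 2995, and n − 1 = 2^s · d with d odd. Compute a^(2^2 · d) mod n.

1927

n − 1 = 5128 = 2^3 · 641, so s = 3 and d = 641.
Repeated squaring mod 5129: 2995^1 ≡ 2995, 2995^2 ≡ 4533, 2995^4 ≡ 1315, 2995^8 ≡ 752, 2995^16 ≡ 1314, 2995^32 ≡ 3252, 2995^64 ≡ 4635, 2995^128 ≡ 2973, 2995^256 ≡ 1462, 2995^512 ≡ 3780.
641 = 512 + 128 + 1, so 2995^641 ≡ 3780·2973·2995 ≡ 3920 (mod 5129).
x_0 = 3920.
x_1 = 3920^2 mod 5129 = 5045.
x_2 = 5045^2 mod 5129 = 1927.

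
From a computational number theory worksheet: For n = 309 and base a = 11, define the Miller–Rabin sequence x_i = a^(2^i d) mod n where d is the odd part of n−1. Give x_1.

n − 1 = 308 = 2^2 · 77, so s = 2 and d = 77.
Repeated squaring mod 309: 11^1 ≡ 11, 11^2 ≡ 121, 11^4 ≡ 118, 11^8 ≡ 19, 11^16 ≡ 52, 11^32 ≡ 232, 11^64 ≡ 58.
77 = 64 + 8 + 4 + 1, so 11^77 ≡ 58·19·118·11 ≡ 35 (mod 309).
x_0 = 35.
x_1 = 35^2 mod 309 = 298.

298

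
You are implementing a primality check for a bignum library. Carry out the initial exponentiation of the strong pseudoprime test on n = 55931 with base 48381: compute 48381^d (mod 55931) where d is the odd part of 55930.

1

n − 1 = 55930 = 2^1 · 27965, so s = 1 and d = 27965.
Repeated squaring mod 55931: 48381^1 ≡ 48381, 48381^2 ≡ 8811, 48381^4 ≡ 1493, 48381^8 ≡ 47740, 48381^16 ≡ 31212, 48381^32 ≡ 38717, 48381^64 ≡ 55289, 48381^128 ≡ 20647, 48381^256 ≡ 48458, 48381^512 ≡ 26591, 48381^1024 ≡ 1579, 48381^2048 ≡ 32277, 48381^4096 ≡ 33923, 48381^8192 ≡ 45535, 48381^16384 ≡ 18124.
27965 = 16384 + 8192 + 2048 + 1024 + 256 + 32 + 16 + 8 + 4 + 1, so 48381^27965 ≡ 18124·45535·32277·1579·48458·38717·31212·47740·1493·48381 ≡ 1 (mod 55931).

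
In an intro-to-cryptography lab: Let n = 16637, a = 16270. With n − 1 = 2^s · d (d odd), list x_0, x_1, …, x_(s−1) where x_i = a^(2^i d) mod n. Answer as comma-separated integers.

13095, 1466

n − 1 = 16636 = 2^2 · 4159, so s = 2 and d = 4159.
x_0 = 16270^4159 mod 16637 = 13095.
x_1 = 13095^2 mod 16637 = 1466.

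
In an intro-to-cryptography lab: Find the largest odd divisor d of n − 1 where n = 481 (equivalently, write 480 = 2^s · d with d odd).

15

Halving: 480 → 240 → 120 → 60 → 30 → 15; 15 is odd.
So 480 = 2^5 · 15.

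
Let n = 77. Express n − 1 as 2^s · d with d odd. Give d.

Halving: 76 → 38 → 19; 19 is odd.
So 76 = 2^2 · 19.

19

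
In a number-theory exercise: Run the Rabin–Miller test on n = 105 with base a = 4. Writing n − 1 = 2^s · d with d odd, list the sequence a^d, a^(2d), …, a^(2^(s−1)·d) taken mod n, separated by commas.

n − 1 = 104 = 2^3 · 13, so s = 3 and d = 13.
x_0 = 4^13 mod 105 = 4.
x_1 = 4^2 mod 105 = 16.
x_2 = 16^2 mod 105 = 46.

4, 16, 46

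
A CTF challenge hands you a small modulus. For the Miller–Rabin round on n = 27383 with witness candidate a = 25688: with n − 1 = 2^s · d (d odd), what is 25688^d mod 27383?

106

n − 1 = 27382 = 2^1 · 13691, so s = 1 and d = 13691.
Repeated squaring mod 27383: 25688^1 ≡ 25688, 25688^2 ≡ 25193, 25688^4 ≡ 4075, 25688^8 ≡ 11527, 25688^16 ≡ 9413, 25688^32 ≡ 20564, 25688^64 ≡ 2427, 25688^128 ≡ 2984, 25688^256 ≡ 4781, 25688^512 ≡ 20539, 25688^1024 ≡ 15406, 25688^2048 ≡ 16375, 25688^4096 ≡ 6289, 25688^8192 ≡ 10469.
13691 = 8192 + 4096 + 1024 + 256 + 64 + 32 + 16 + 8 + 2 + 1, so 25688^13691 ≡ 10469·6289·15406·4781·2427·20564·9413·11527·25193·25688 ≡ 106 (mod 27383).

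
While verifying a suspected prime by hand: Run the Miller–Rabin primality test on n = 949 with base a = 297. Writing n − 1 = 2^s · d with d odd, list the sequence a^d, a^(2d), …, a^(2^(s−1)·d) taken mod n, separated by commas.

528, 727

n − 1 = 948 = 2^2 · 237, so s = 2 and d = 237.
x_0 = 297^237 mod 949 = 528.
x_1 = 528^2 mod 949 = 727.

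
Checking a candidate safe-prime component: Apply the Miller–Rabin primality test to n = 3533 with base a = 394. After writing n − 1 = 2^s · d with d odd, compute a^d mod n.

n − 1 = 3532 = 2^2 · 883, so s = 2 and d = 883.
Repeated squaring mod 3533: 394^1 ≡ 394, 394^2 ≡ 3317, 394^4 ≡ 727, 394^8 ≡ 2112, 394^16 ≡ 1898, 394^32 ≡ 2277, 394^64 ≡ 1818, 394^128 ≡ 1769, 394^256 ≡ 2656, 394^512 ≡ 2468.
883 = 512 + 256 + 64 + 32 + 16 + 2 + 1, so 394^883 ≡ 2468·2656·1818·2277·1898·3317·394 ≡ 1 (mod 3533).

1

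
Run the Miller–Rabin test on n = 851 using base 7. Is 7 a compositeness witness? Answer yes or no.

yes

n − 1 = 850 = 2^1 · 425, so s = 1 and d = 425.
By repeated squaring, 7^425 ≡ 419 (mod 851).
x_0 = 7^425 mod 851 = 419.
x_0 ∉ {1, 850} and s = 1, so 7 is a Miller–Rabin witness and 851 is composite.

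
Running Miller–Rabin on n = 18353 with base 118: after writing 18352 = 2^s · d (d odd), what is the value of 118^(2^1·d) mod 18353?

n − 1 = 18352 = 2^4 · 1147, so s = 4 and d = 1147.
x_0 = 118^1147 mod 18353 = 9801.
x_1 = 9801^2 mod 18353 = 18352.

18352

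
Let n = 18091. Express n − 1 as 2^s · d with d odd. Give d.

Halving: 18090 → 9045; 9045 is odd.
So 18090 = 2^1 · 9045.

9045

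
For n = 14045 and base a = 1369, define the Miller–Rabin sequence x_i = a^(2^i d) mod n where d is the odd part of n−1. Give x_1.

11211

n − 1 = 14044 = 2^2 · 3511, so s = 2 and d = 3511.
x_0 = 1369^3511 mod 14045 = 309.
x_1 = 309^2 mod 14045 = 11211.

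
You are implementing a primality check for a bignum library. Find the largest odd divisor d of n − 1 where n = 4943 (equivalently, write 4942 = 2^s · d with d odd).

2471

Halving: 4942 → 2471; 2471 is odd.
So 4942 = 2^1 · 2471.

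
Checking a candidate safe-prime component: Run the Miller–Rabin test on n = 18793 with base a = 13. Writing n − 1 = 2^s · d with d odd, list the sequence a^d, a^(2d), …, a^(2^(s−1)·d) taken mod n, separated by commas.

12685, 3559, 18792

n − 1 = 18792 = 2^3 · 2349, so s = 3 and d = 2349.
x_0 = 13^2349 mod 18793 = 12685.
x_1 = 12685^2 mod 18793 = 3559.
x_2 = 3559^2 mod 18793 = 18792.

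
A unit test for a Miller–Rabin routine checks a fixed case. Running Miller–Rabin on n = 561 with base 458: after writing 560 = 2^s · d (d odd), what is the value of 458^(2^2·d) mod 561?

n − 1 = 560 = 2^4 · 35, so s = 4 and d = 35.
x_0 = 458^35 mod 561 = 560.
x_1 = 560^2 mod 561 = 1.
x_2 = 1^2 mod 561 = 1.

1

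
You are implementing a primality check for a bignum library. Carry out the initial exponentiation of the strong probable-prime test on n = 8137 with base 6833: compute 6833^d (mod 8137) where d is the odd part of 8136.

1175

n − 1 = 8136 = 2^3 · 1017, so s = 3 and d = 1017.
6833^1017 mod 8137 = 1175.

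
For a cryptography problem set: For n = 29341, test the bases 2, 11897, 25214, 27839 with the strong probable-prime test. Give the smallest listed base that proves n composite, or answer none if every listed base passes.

n − 1 = 29340 = 2^2 · 7335, so s = 2 and d = 7335.
Base 2: x_0 = 2^7335 mod 29341 = 26424. x_0 is neither 1 nor 29340, so continue squaring. x_1 = 26424^2 mod 29341 = 29340. x_1 ≡ −1, so 2 is not a witness.
Base 11897: x_0 = 11897^7335 mod 29341 = 26424. x_0 is neither 1 nor 29340, so continue squaring. x_1 = 26424^2 mod 29341 = 29340. x_1 ≡ −1, so 11897 is not a witness.
Base 25214: x_0 = 25214^7335 mod 29341 = 2917. x_0 is neither 1 nor 29340, so continue squaring. x_1 = 2917^2 mod 29341 = 29340. x_1 ≡ −1, so 25214 is not a witness.
Base 27839: x_0 = 27839^7335 mod 29341 = 26424. x_0 is neither 1 nor 29340, so continue squaring. x_1 = 26424^2 mod 29341 = 29340. x_1 ≡ −1, so 27839 is not a witness.
No listed base is a witness for 29341.

none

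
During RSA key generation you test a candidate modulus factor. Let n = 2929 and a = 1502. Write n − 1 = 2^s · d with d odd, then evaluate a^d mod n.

n − 1 = 2928 = 2^4 · 183, so s = 4 and d = 183.
1502^183 mod 2929 = 2807.

2807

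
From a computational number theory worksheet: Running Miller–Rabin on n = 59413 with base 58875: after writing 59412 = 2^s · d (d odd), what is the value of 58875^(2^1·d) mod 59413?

45022

n − 1 = 59412 = 2^2 · 14853, so s = 2 and d = 14853.
x_0 = 58875^14853 mod 59413 = 33756.
x_1 = 33756^2 mod 59413 = 45022.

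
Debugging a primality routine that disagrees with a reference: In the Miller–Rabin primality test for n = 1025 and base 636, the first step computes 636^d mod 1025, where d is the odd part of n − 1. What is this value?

636

n − 1 = 1024 = 2^10 · 1, so s = 10 and d = 1.
636^1 mod 1025 = 636.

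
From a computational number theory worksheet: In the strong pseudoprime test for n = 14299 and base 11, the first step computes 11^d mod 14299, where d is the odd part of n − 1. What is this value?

3593

n − 1 = 14298 = 2^1 · 7149, so s = 1 and d = 7149.
Repeated squaring mod 14299: 11^1 ≡ 11, 11^2 ≡ 121, 11^4 ≡ 342, 11^8 ≡ 2572, 11^16 ≡ 9046, 11^32 ≡ 11238, 11^64 ≡ 3876, 11^128 ≡ 9426, 11^256 ≡ 9789, 11^512 ≡ 6922, 11^1024 ≡ 12434, 11^2048 ≡ 3568, 11^4096 ≡ 4514.
7149 = 4096 + 2048 + 512 + 256 + 128 + 64 + 32 + 8 + 4 + 1, so 11^7149 ≡ 4514·3568·6922·9789·9426·3876·11238·2572·342·11 ≡ 3593 (mod 14299).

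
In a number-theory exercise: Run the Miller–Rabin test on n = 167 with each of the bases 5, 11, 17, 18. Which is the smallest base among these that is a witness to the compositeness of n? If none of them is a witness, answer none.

n − 1 = 166 = 2^1 · 83, so s = 1 and d = 83.
Base 5: x_0 = 5^83 mod 167 = 166. x_0 = 166 ≡ −1, so 5 is not a witness.
Base 11: x_0 = 11^83 mod 167 = 1. x_0 = 1, so 11 is not a witness.
Base 17: x_0 = 17^83 mod 167 = 166. x_0 = 166 ≡ −1, so 17 is not a witness.
Base 18: x_0 = 18^83 mod 167 = 1. x_0 = 1, so 18 is not a witness.
No listed base is a witness for 167.

none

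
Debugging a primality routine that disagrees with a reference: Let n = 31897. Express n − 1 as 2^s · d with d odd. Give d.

3987

Halving: 31896 → 15948 → 7974 → 3987; 3987 is odd.
So 31896 = 2^3 · 3987.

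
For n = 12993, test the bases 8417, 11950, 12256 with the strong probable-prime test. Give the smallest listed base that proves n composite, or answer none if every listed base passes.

11950

n − 1 = 12992 = 2^6 · 203, so s = 6 and d = 203.
Base 8417: x_0 = 8417^203 mod 12993 = 12992. x_0 = 12992 ≡ −1, so 8417 is not a witness.
Base 11950: x_0 = 11950^203 mod 12993 = 4732. x_0 is neither 1 nor 12992, so continue squaring. x_1 = 4732^2 mod 12993 = 4885. x_2 = 4885^2 mod 12993 = 8077. x_3 = 8077^2 mod 12993 = 76. x_4 = 76^2 mod 12993 = 5776. x_5 = 5776^2 mod 12993 = 9145. Reached i = s−1 = 5 without hitting −1: 11950 is a Miller–Rabin witness and 12993 is composite.
Base 12256: x_0 = 12256^203 mod 12993 = 6691. x_0 is neither 1 nor 12992, so continue squaring. x_1 = 6691^2 mod 12993 = 8596. x_2 = 8596^2 mod 12993 = 25. x_3 = 25^2 mod 12993 = 625. x_4 = 625^2 mod 12993 = 835. x_5 = 835^2 mod 12993 = 8596. Reached i = s−1 = 5 without hitting −1: 12256 is a Miller–Rabin witness and 12993 is composite.
The smallest witness among the given bases is 11950.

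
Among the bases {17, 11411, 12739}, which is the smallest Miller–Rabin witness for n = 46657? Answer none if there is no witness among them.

n − 1 = 46656 = 2^6 · 729, so s = 6 and d = 729.
Base 17: x_0 = 17^729 mod 46657 = 31641. x_0 is neither 1 nor 46656, so continue squaring. x_1 = 31641^2 mod 46657 = 33632. x_2 = 33632^2 mod 46657 = 5773. x_3 = 5773^2 mod 46657 = 14431. x_4 = 14431^2 mod 46657 = 23570. x_5 = 23570^2 mod 46657 = 1. x_5 = 1 but x_4 ≠ ±1, a nontrivial square root of 1 — 17 is a witness and 46657 is composite.
Base 11411: x_0 = 11411^729 mod 46657 = 29002. x_0 is neither 1 nor 46656, so continue squaring. x_1 = 29002^2 mod 46657 = 30265. x_2 = 30265^2 mod 46657 = 1. x_2 = 1 but x_1 ≠ ±1, a nontrivial square root of 1 — 11411 is a witness and 46657 is composite.
Base 12739: x_0 = 12739^729 mod 46657 = 12986. x_0 is neither 1 nor 46656, so continue squaring. x_1 = 12986^2 mod 46657 = 17798. x_2 = 17798^2 mod 46657 = 14431. x_3 = 14431^2 mod 46657 = 23570. x_4 = 23570^2 mod 46657 = 1. x_4 = 1 but x_3 ≠ ±1, a nontrivial square root of 1 — 12739 is a witness and 46657 is composite.
The smallest witness among the given bases is 17.

17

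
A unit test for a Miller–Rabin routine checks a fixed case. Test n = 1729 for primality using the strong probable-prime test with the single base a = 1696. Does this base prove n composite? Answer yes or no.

n − 1 = 1728 = 2^6 · 27, so s = 6 and d = 27.
Repeated squaring mod 1729: 1696^1 ≡ 1696, 1696^2 ≡ 1089, 1696^4 ≡ 1556, 1696^8 ≡ 536, 1696^16 ≡ 282.
27 = 16 + 8 + 2 + 1, so 1696^27 ≡ 282·536·1089·1696 ≡ 1464 (mod 1729).
x_0 = 1696^27 mod 1729 = 1464.
x_0 is neither 1 nor 1728, so continue squaring.
x_1 = 1464^2 mod 1729 = 1065.
x_2 = 1065^2 mod 1729 = 1.
x_2 = 1 but x_1 ≠ ±1, a nontrivial square root of 1 — 1696 is a witness and 1729 is composite.

yes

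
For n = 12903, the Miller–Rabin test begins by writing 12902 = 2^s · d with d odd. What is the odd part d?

Halving: 12902 → 6451; 6451 is odd.
So 12902 = 2^1 · 6451.

6451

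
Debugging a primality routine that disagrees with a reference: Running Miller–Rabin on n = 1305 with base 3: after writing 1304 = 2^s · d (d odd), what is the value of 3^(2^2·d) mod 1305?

36

n − 1 = 1304 = 2^3 · 163, so s = 3 and d = 163.
x_0 = 3^163 mod 1305 = 1197.
x_1 = 1197^2 mod 1305 = 1224.
x_2 = 1224^2 mod 1305 = 36.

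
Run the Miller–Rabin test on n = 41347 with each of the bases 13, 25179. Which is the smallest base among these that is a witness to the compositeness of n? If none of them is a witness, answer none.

n − 1 = 41346 = 2^1 · 20673, so s = 1 and d = 20673.
Base 13: x_0 = 13^20673 mod 41347 = 35502. x_0 ∉ {1, 41346} and s = 1, so 13 is a Miller–Rabin witness and 41347 is composite.
Base 25179: x_0 = 25179^20673 mod 41347 = 32897. x_0 ∉ {1, 41346} and s = 1, so 25179 is a Miller–Rabin witness and 41347 is composite.
The smallest witness among the given bases is 13.

13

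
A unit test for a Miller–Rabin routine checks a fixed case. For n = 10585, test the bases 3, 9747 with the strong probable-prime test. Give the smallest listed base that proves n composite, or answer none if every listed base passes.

n − 1 = 10584 = 2^3 · 1323, so s = 3 and d = 1323.
Base 3: x_0 = 3^1323 mod 10585 = 8422. x_0 is neither 1 nor 10584, so continue squaring. x_1 = 8422^2 mod 10585 = 10584. x_1 ≡ −1, so 3 is not a witness.
Base 9747: x_0 = 9747^1323 mod 10585 = 4188. x_0 is neither 1 nor 10584, so continue squaring. x_1 = 4188^2 mod 10585 = 10584. x_1 ≡ −1, so 9747 is not a witness.
No listed base is a witness for 10585.

none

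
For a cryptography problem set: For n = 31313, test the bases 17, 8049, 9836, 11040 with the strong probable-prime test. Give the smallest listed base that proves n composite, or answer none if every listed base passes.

17

n − 1 = 31312 = 2^4 · 1957, so s = 4 and d = 1957.
Base 17: x_0 = 17^1957 mod 31313 = 8579. x_0 is neither 1 nor 31312, so continue squaring. x_1 = 8579^2 mod 31313 = 13691. x_2 = 13691^2 mod 31313 = 3863. x_3 = 3863^2 mod 31313 = 17781. Reached i = s−1 = 3 without hitting −1: 17 is a Miller–Rabin witness and 31313 is composite.
Base 8049: x_0 = 8049^1957 mod 31313 = 11104. x_0 is neither 1 nor 31312, so continue squaring. x_1 = 11104^2 mod 31313 = 19535. x_2 = 19535^2 mod 31313 = 4694. x_3 = 4694^2 mod 31313 = 20597. Reached i = s−1 = 3 without hitting −1: 8049 is a Miller–Rabin witness and 31313 is composite.
Base 9836: x_0 = 9836^1957 mod 31313 = 1849. x_0 is neither 1 nor 31312, so continue squaring. x_1 = 1849^2 mod 31313 = 5684. x_2 = 5684^2 mod 31313 = 24153. x_3 = 24153^2 mod 31313 = 6219. Reached i = s−1 = 3 without hitting −1: 9836 is a Miller–Rabin witness and 31313 is composite.
Base 11040: x_0 = 11040^1957 mod 31313 = 20271. x_0 is neither 1 nor 31312, so continue squaring. x_1 = 20271^2 mod 31313 = 24255. x_2 = 24255^2 mod 31313 = 27694. x_3 = 27694^2 mod 31313 = 8327. Reached i = s−1 = 3 without hitting −1: 11040 is a Miller–Rabin witness and 31313 is composite.
The smallest witness among the given bases is 17.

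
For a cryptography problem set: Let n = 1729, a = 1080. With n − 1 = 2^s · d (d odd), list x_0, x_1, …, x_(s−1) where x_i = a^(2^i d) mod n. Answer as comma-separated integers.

1, 1, 1, 1, 1, 1

n − 1 = 1728 = 2^6 · 27, so s = 6 and d = 27.
x_0 = 1080^27 mod 1729 = 1.
x_1 = 1^2 mod 1729 = 1.
x_2 = 1^2 mod 1729 = 1.
x_3 = 1^2 mod 1729 = 1.
x_4 = 1^2 mod 1729 = 1.
x_5 = 1^2 mod 1729 = 1.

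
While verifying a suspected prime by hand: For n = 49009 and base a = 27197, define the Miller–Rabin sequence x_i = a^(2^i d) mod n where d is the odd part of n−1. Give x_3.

n − 1 = 49008 = 2^4 · 3063, so s = 4 and d = 3063.
x_0 = 27197^3063 mod 49009 = 7046.
x_1 = 7046^2 mod 49009 = 49008.
x_2 = 49008^2 mod 49009 = 1.
x_3 = 1^2 mod 49009 = 1.

1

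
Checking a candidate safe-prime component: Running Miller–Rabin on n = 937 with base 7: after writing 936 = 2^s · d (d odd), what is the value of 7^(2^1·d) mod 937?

n − 1 = 936 = 2^3 · 117, so s = 3 and d = 117.
x_0 = 7^117 mod 937 = 923.
x_1 = 923^2 mod 937 = 196.

196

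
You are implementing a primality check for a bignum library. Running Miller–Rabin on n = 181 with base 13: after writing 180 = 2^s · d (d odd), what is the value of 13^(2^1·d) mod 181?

n − 1 = 180 = 2^2 · 45, so s = 2 and d = 45.
By repeated squaring, 13^45 ≡ 1 (mod 181).
x_0 = 1.
x_1 = 1^2 mod 181 = 1.

1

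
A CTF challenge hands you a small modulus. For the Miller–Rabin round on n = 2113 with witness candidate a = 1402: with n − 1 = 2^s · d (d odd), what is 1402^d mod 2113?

n − 1 = 2112 = 2^6 · 33, so s = 6 and d = 33.
Repeated squaring mod 2113: 1402^1 ≡ 1402, 1402^2 ≡ 514, 1402^4 ≡ 71, 1402^8 ≡ 815, 1402^16 ≡ 743, 1402^32 ≡ 556.
33 = 32 + 1, so 1402^33 ≡ 556·1402 ≡ 1928 (mod 2113).

1928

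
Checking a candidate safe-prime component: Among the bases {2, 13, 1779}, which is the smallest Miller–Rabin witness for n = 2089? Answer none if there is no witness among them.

n − 1 = 2088 = 2^3 · 261, so s = 3 and d = 261.
Base 2: x_0 = 2^261 mod 2089 = 1. x_0 = 1, so 2 is not a witness.
Base 13: x_0 = 13^261 mod 2089 = 789. x_0 is neither 1 nor 2088, so continue squaring. x_1 = 789^2 mod 2089 = 2088. x_1 ≡ −1, so 13 is not a witness.
Base 1779: x_0 = 1779^261 mod 2089 = 84. x_0 is neither 1 nor 2088, so continue squaring. x_1 = 84^2 mod 2089 = 789. x_2 = 789^2 mod 2089 = 2088. x_2 ≡ −1, so 1779 is not a witness.
No listed base is a witness for 2089.

none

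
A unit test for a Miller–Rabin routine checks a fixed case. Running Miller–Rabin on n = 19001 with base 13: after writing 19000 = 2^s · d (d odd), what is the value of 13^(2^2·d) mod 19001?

n − 1 = 19000 = 2^3 · 2375, so s = 3 and d = 2375.
x_0 = 13^2375 mod 19001 = 13196.
x_1 = 13196^2 mod 19001 = 9252.
x_2 = 9252^2 mod 19001 = 19000.

19000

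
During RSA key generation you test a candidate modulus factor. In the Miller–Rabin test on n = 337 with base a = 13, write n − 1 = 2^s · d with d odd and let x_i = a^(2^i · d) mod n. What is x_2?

n − 1 = 336 = 2^4 · 21, so s = 4 and d = 21.
x_0 = 13^21 mod 337 = 1.
x_1 = 1^2 mod 337 = 1.
x_2 = 1^2 mod 337 = 1.

1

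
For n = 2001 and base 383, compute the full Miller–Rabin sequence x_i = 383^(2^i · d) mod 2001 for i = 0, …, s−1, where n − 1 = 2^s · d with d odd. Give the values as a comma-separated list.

527, 1591, 16, 256

n − 1 = 2000 = 2^4 · 125, so s = 4 and d = 125.
x_0 = 383^125 mod 2001 = 527.
x_1 = 527^2 mod 2001 = 1591.
x_2 = 1591^2 mod 2001 = 16.
x_3 = 16^2 mod 2001 = 256.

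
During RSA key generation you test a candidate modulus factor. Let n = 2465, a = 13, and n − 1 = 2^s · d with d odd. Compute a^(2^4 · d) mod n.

n − 1 = 2464 = 2^5 · 77, so s = 5 and d = 77.
Repeated squaring mod 2465: 13^1 ≡ 13, 13^2 ≡ 169, 13^4 ≡ 1446, 13^8 ≡ 596, 13^16 ≡ 256, 13^32 ≡ 1446, 13^64 ≡ 596.
77 = 64 + 8 + 4 + 1, so 13^77 ≡ 596·596·1446·13 ≡ 608 (mod 2465).
x_0 = 608.
x_1 = 608^2 mod 2465 = 2379.
x_2 = 2379^2 mod 2465 = 1.
x_3 = 1^2 mod 2465 = 1.
x_4 = 1^2 mod 2465 = 1.

1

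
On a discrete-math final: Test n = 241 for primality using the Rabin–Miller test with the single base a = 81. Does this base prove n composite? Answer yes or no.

n − 1 = 240 = 2^4 · 15, so s = 4 and d = 15.
Repeated squaring mod 241: 81^1 ≡ 81, 81^2 ≡ 54, 81^4 ≡ 24, 81^8 ≡ 94.
15 = 8 + 4 + 2 + 1, so 81^15 ≡ 94·24·54·81 ≡ 240 (mod 241).
x_0 = 81^15 mod 241 = 240.
x_0 = 240 ≡ −1, so 81 is not a witness.

no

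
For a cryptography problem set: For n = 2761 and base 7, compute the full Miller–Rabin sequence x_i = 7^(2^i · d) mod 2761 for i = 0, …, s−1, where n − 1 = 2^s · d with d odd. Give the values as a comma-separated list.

n − 1 = 2760 = 2^3 · 345, so s = 3 and d = 345.
x_0 = 7^345 mod 2761 = 2463.
x_1 = 2463^2 mod 2761 = 452.
x_2 = 452^2 mod 2761 = 2751.

2463, 452, 2751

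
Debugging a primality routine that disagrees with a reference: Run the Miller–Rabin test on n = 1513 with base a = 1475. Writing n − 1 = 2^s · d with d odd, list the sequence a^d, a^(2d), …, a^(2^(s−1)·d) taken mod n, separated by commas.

n − 1 = 1512 = 2^3 · 189, so s = 3 and d = 189.
x_0 = 1475^189 mod 1513 = 472.
x_1 = 472^2 mod 1513 = 373.
x_2 = 373^2 mod 1513 = 1446.

472, 373, 1446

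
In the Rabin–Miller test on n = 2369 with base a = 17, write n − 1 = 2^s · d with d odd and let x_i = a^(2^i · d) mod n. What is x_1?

n − 1 = 2368 = 2^6 · 37, so s = 6 and d = 37.
x_0 = 17^37 mod 2369 = 15.
x_1 = 15^2 mod 2369 = 225.

225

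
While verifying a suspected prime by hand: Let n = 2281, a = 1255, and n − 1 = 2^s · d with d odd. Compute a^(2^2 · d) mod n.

n − 1 = 2280 = 2^3 · 285, so s = 3 and d = 285.
Repeated squaring mod 2281: 1255^1 ≡ 1255, 1255^2 ≡ 1135, 1255^4 ≡ 1741, 1255^8 ≡ 1913, 1255^16 ≡ 845, 1255^32 ≡ 72, 1255^64 ≡ 622, 1255^128 ≡ 1395, 1255^256 ≡ 332.
285 = 256 + 16 + 8 + 4 + 1, so 1255^285 ≡ 332·845·1913·1741·1255 ≡ 710 (mod 2281).
x_0 = 710.
x_1 = 710^2 mod 2281 = 2280.
x_2 = 2280^2 mod 2281 = 1.

1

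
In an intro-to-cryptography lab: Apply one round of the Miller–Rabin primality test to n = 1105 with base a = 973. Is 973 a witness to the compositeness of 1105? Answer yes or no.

n − 1 = 1104 = 2^4 · 69, so s = 4 and d = 69.
x_0 = 973^69 mod 1105 = 463.
x_0 is neither 1 nor 1104, so continue squaring.
x_1 = 463^2 mod 1105 = 1104.
x_1 ≡ −1, so 973 is not a witness.

no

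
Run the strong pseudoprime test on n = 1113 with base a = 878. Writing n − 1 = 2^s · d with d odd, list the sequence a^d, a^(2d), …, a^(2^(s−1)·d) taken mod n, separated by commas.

500, 688, 319

n − 1 = 1112 = 2^3 · 139, so s = 3 and d = 139.
x_0 = 878^139 mod 1113 = 500.
x_1 = 500^2 mod 1113 = 688.
x_2 = 688^2 mod 1113 = 319.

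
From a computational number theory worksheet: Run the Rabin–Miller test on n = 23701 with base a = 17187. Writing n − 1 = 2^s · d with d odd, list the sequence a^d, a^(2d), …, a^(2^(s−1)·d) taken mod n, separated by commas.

11554, 10884

n − 1 = 23700 = 2^2 · 5925, so s = 2 and d = 5925.
x_0 = 17187^5925 mod 23701 = 11554.
x_1 = 11554^2 mod 23701 = 10884.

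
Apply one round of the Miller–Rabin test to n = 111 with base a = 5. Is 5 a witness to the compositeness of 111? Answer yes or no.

n − 1 = 110 = 2^1 · 55, so s = 1 and d = 55.
x_0 = 5^55 mod 111 = 32.
x_0 ∉ {1, 110} and s = 1, so 5 is a Miller–Rabin witness and 111 is composite.

yes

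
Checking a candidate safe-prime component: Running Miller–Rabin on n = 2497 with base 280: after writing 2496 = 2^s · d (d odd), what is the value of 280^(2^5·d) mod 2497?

884

n − 1 = 2496 = 2^6 · 39, so s = 6 and d = 39.
x_0 = 280^39 mod 2497 = 284.
x_1 = 284^2 mod 2497 = 752.
x_2 = 752^2 mod 2497 = 1182.
x_3 = 1182^2 mod 2497 = 1301.
x_4 = 1301^2 mod 2497 = 2132.
x_5 = 2132^2 mod 2497 = 884.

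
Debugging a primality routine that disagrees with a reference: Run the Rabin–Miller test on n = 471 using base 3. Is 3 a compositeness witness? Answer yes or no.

n − 1 = 470 = 2^1 · 235, so s = 1 and d = 235.
Repeated squaring mod 471: 3^1 ≡ 3, 3^2 ≡ 9, 3^4 ≡ 81, 3^8 ≡ 438, 3^16 ≡ 147, 3^32 ≡ 414, 3^64 ≡ 423, 3^128 ≡ 420.
235 = 128 + 64 + 32 + 8 + 2 + 1, so 3^235 ≡ 420·423·414·438·9·3 ≡ 3 (mod 471).
x_0 = 3^235 mod 471 = 3.
x_0 ∉ {1, 470} and s = 1, so 3 is a Miller–Rabin witness and 471 is composite.

yes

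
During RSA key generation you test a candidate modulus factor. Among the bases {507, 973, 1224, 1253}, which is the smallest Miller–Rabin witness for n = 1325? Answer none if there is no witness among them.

973

n − 1 = 1324 = 2^2 · 331, so s = 2 and d = 331.
Base 507: x_0 = 507^331 mod 1325 = 818. x_0 is neither 1 nor 1324, so continue squaring. x_1 = 818^2 mod 1325 = 1324. x_1 ≡ −1, so 507 is not a witness.
Base 973: x_0 = 973^331 mod 1325 = 952. x_0 is neither 1 nor 1324, so continue squaring. x_1 = 952^2 mod 1325 = 4. Reached i = s−1 = 1 without hitting −1: 973 is a Miller–Rabin witness and 1325 is composite.
Base 1224: x_0 = 1224^331 mod 1325 = 724. x_0 is neither 1 nor 1324, so continue squaring. x_1 = 724^2 mod 1325 = 801. Reached i = s−1 = 1 without hitting −1: 1224 is a Miller–Rabin witness and 1325 is composite.
Base 1253: x_0 = 1253^331 mod 1325 = 797. x_0 is neither 1 nor 1324, so continue squaring. x_1 = 797^2 mod 1325 = 534. Reached i = s−1 = 1 without hitting −1: 1253 is a Miller–Rabin witness and 1325 is composite.
The smallest witness among the given bases is 973.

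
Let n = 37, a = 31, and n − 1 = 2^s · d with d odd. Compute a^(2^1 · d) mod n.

n − 1 = 36 = 2^2 · 9, so s = 2 and d = 9.
x_0 = 31^9 mod 37 = 31.
x_1 = 31^2 mod 37 = 36.

36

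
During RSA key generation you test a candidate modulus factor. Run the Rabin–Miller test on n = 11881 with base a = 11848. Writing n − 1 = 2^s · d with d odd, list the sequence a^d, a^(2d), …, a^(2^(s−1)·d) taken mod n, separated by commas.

4981, 2833, 6214

n − 1 = 11880 = 2^3 · 1485, so s = 3 and d = 1485.
x_0 = 11848^1485 mod 11881 = 4981.
x_1 = 4981^2 mod 11881 = 2833.
x_2 = 2833^2 mod 11881 = 6214.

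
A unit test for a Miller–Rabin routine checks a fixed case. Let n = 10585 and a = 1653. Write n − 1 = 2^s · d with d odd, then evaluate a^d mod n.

3567

n − 1 = 10584 = 2^3 · 1323, so s = 3 and d = 1323.
1653^1323 mod 10585 = 3567.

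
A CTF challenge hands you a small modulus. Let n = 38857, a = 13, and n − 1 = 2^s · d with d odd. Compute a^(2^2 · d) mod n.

n − 1 = 38856 = 2^3 · 4857, so s = 3 and d = 4857.
x_0 = 13^4857 mod 38857 = 18850.
x_1 = 18850^2 mod 38857 = 14092.
x_2 = 14092^2 mod 38857 = 25194.

25194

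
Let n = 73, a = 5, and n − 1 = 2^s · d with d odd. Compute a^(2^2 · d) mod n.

72

n − 1 = 72 = 2^3 · 9, so s = 3 and d = 9.
Repeated squaring mod 73: 5^1 ≡ 5, 5^2 ≡ 25, 5^4 ≡ 41, 5^8 ≡ 2.
9 = 8 + 1, so 5^9 ≡ 2·5 ≡ 10 (mod 73).
x_0 = 10.
x_1 = 10^2 mod 73 = 27.
x_2 = 27^2 mod 73 = 72.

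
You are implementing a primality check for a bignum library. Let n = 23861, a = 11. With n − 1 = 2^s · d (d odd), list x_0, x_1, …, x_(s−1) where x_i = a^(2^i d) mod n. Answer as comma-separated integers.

4926, 22700

n − 1 = 23860 = 2^2 · 5965, so s = 2 and d = 5965.
x_0 = 11^5965 mod 23861 = 4926.
x_1 = 4926^2 mod 23861 = 22700.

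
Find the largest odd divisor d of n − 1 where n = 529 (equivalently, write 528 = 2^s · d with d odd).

33

Halving: 528 → 264 → 132 → 66 → 33; 33 is odd.
So 528 = 2^4 · 33.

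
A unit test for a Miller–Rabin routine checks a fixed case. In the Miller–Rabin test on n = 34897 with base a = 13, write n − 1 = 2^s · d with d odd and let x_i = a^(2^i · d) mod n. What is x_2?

n − 1 = 34896 = 2^4 · 2181, so s = 4 and d = 2181.
x_0 = 13^2181 mod 34897 = 29001.
x_1 = 29001^2 mod 34897 = 5404.
x_2 = 5404^2 mod 34897 = 29324.

29324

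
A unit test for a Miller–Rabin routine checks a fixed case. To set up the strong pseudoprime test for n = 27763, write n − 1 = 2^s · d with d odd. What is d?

13881

Halving: 27762 → 13881; 13881 is odd.
So 27762 = 2^1 · 13881.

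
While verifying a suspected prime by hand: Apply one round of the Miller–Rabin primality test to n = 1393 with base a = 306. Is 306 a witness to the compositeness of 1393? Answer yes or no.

no

n − 1 = 1392 = 2^4 · 87, so s = 4 and d = 87.
By repeated squaring, 306^87 ≡ 1392 (mod 1393).
x_0 = 306^87 mod 1393 = 1392.
x_0 = 1392 ≡ −1, so 306 is not a witness.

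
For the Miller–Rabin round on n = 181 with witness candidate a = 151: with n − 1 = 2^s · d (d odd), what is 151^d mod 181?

19

n − 1 = 180 = 2^2 · 45, so s = 2 and d = 45.
151^45 mod 181 = 19.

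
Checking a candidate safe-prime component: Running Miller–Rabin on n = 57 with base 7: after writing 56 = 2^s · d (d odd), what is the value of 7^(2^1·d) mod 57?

n − 1 = 56 = 2^3 · 7, so s = 3 and d = 7.
Repeated squaring mod 57: 7^1 ≡ 7, 7^2 ≡ 49, 7^4 ≡ 7.
7 = 4 + 2 + 1, so 7^7 ≡ 7·49·7 ≡ 7 (mod 57).
x_0 = 7.
x_1 = 7^2 mod 57 = 49.

49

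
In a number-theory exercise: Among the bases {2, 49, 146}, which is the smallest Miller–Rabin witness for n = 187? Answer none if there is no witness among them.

2

n − 1 = 186 = 2^1 · 93, so s = 1 and d = 93.
Base 2: x_0 = 2^93 mod 187 = 151. x_0 ∉ {1, 186} and s = 1, so 2 is a Miller–Rabin witness and 187 is composite.
Base 49: x_0 = 49^93 mod 187 = 70. x_0 ∉ {1, 186} and s = 1, so 49 is a Miller–Rabin witness and 187 is composite.
Base 146: x_0 = 146^93 mod 187 = 181. x_0 ∉ {1, 186} and s = 1, so 146 is a Miller–Rabin witness and 187 is composite.
The smallest witness among the given bases is 2.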